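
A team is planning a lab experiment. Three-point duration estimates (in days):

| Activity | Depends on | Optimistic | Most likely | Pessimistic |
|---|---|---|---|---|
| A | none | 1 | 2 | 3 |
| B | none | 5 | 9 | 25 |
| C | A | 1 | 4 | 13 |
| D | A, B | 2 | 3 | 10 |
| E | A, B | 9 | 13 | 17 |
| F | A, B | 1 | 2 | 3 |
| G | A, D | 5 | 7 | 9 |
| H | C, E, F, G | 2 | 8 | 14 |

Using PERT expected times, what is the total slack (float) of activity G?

te_A = (1 + 4·2 + 3)/6 = 12/6 = 2
te_B = (5 + 4·9 + 25)/6 = 66/6 = 11
te_C = (1 + 4·4 + 13)/6 = 30/6 = 5
te_D = (2 + 4·3 + 10)/6 = 24/6 = 4
te_E = (9 + 4·13 + 17)/6 = 78/6 = 13
te_F = (1 + 4·2 + 3)/6 = 12/6 = 2
te_G = (5 + 4·7 + 9)/6 = 42/6 = 7
te_H = (2 + 4·8 + 14)/6 = 48/6 = 8

Forward pass:
ES_A = 0; EF_A = 2
ES_B = 0; EF_B = 11
ES_C = 2; EF_C = 2+5 = 7
ES_D = max(EF_A=2, EF_B=11) = 11; EF_D = 11+4 = 15
ES_E = max(EF_A=2, EF_B=11) = 11; EF_E = 11+13 = 24
ES_F = max(EF_A=2, EF_B=11) = 11; EF_F = 11+2 = 13
ES_G = max(EF_A=2, EF_D=15) = 15; EF_G = 15+7 = 22
ES_H = max(EF_C=7, EF_E=24, EF_F=13, EF_G=22) = 24; EF_H = 24+8 = 32
Expected project duration μ = 32 days. Critical path: B → E → H.

Backward pass:
LF_H = 32; LS_H = 32−8 = 24
LF_G = LS_H = 24; LS_G = 24−7 = 17
LF_F = LS_H = 24; LS_F = 24−2 = 22
LF_E = LS_H = 24; LS_E = 24−13 = 11
LF_D = LS_G = 17; LS_D = 17−4 = 13
LF_C = LS_H = 24; LS_C = 24−5 = 19
LF_B = min(LS_D=13, LS_E=11, LS_F=22) = 11; LS_B = 11−11 = 0
LF_A = min(LS_C=19, LS_D=13, LS_E=11, LS_F=22, LS_G=17) = 11; LS_A = 11−2 = 9
Slack_G = LS_G − ES_G = 17 − 15 = 2

2 days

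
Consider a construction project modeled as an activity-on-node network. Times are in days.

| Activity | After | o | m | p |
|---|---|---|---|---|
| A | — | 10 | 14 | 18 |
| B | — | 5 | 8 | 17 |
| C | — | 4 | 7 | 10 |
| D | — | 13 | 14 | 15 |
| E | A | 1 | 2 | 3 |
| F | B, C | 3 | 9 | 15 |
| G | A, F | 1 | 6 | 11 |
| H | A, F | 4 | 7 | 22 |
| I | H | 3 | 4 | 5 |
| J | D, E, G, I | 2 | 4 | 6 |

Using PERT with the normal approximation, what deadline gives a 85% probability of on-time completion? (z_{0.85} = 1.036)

39.3 days

te_A = (10 + 4·14 + 18)/6 = 84/6 = 14; σ²_A = ((18−10)/6)² = 1.778
te_B = (5 + 4·8 + 17)/6 = 54/6 = 9; σ²_B = ((17−5)/6)² = 4.000
te_C = (4 + 4·7 + 10)/6 = 42/6 = 7; σ²_C = ((10−4)/6)² = 1.000
te_D = (13 + 4·14 + 15)/6 = 84/6 = 14; σ²_D = ((15−13)/6)² = 0.111
te_E = (1 + 4·2 + 3)/6 = 12/6 = 2; σ²_E = ((3−1)/6)² = 0.111
te_F = (3 + 4·9 + 15)/6 = 54/6 = 9; σ²_F = ((15−3)/6)² = 4.000
te_G = (1 + 4·6 + 11)/6 = 36/6 = 6; σ²_G = ((11−1)/6)² = 2.778
te_H = (4 + 4·7 + 22)/6 = 54/6 = 9; σ²_H = ((22−4)/6)² = 9.000
te_I = (3 + 4·4 + 5)/6 = 24/6 = 4; σ²_I = ((5−3)/6)² = 0.111
te_J = (2 + 4·4 + 6)/6 = 24/6 = 4; σ²_J = ((6−2)/6)² = 0.444

Forward pass:
ES_A = 0; EF_A = 14
ES_B = 0; EF_B = 9
ES_C = 0; EF_C = 7
ES_D = 0; EF_D = 14
ES_E = 14; EF_E = 14+2 = 16
ES_F = max(EF_B=9, EF_C=7) = 9; EF_F = 9+9 = 18
ES_G = max(EF_A=14, EF_F=18) = 18; EF_G = 18+6 = 24
ES_H = max(EF_A=14, EF_F=18) = 18; EF_H = 18+9 = 27
ES_I = 27; EF_I = 27+4 = 31
ES_J = max(EF_D=14, EF_E=16, EF_G=24, EF_I=31) = 31; EF_J = 31+4 = 35
Expected project duration μ = 35 days. Critical path: B → F → H → I → J.

Variance along critical path = 4.000 + 4.000 + 9.000 + 0.111 + 0.444 = 17.556; σ = 4.190 days.
D = μ + z·σ = 35 + 1.036·4.190 = 39.3 days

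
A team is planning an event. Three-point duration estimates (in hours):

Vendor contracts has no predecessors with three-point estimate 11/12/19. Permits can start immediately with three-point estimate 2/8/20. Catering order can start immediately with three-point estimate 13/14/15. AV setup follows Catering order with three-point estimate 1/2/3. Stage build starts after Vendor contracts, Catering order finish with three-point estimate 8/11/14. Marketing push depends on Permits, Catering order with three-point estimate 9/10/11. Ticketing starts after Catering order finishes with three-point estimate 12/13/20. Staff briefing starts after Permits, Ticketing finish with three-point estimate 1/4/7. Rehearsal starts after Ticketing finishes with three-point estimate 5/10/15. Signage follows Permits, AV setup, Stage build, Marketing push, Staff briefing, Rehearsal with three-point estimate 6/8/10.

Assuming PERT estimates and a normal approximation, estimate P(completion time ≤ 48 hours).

0.812

te_Vendor contracts = (11 + 4·12 + 19)/6 = 78/6 = 13; σ²_Vendor contracts = ((19−11)/6)² = 1.778
te_Permits = (2 + 4·8 + 20)/6 = 54/6 = 9; σ²_Permits = ((20−2)/6)² = 9.000
te_Catering order = (13 + 4·14 + 15)/6 = 84/6 = 14; σ²_Catering order = ((15−13)/6)² = 0.111
te_AV setup = (1 + 4·2 + 3)/6 = 12/6 = 2; σ²_AV setup = ((3−1)/6)² = 0.111
te_Stage build = (8 + 4·11 + 14)/6 = 66/6 = 11; σ²_Stage build = ((14−8)/6)² = 1.000
te_Marketing push = (9 + 4·10 + 11)/6 = 60/6 = 10; σ²_Marketing push = ((11−9)/6)² = 0.111
te_Ticketing = (12 + 4·13 + 20)/6 = 84/6 = 14; σ²_Ticketing = ((20−12)/6)² = 1.778
te_Staff briefing = (1 + 4·4 + 7)/6 = 24/6 = 4; σ²_Staff briefing = ((7−1)/6)² = 1.000
te_Rehearsal = (5 + 4·10 + 15)/6 = 60/6 = 10; σ²_Rehearsal = ((15−5)/6)² = 2.778
te_Signage = (6 + 4·8 + 10)/6 = 48/6 = 8; σ²_Signage = ((10−6)/6)² = 0.444

Forward pass:
ES_Vendor contracts = 0; EF_Vendor contracts = 13
ES_Permits = 0; EF_Permits = 9
ES_Catering order = 0; EF_Catering order = 14
ES_AV setup = 14; EF_AV setup = 14+2 = 16
ES_Stage build = max(EF_Vendor contracts=13, EF_Catering order=14) = 14; EF_Stage build = 14+11 = 25
ES_Marketing push = max(EF_Permits=9, EF_Catering order=14) = 14; EF_Marketing push = 14+10 = 24
ES_Ticketing = 14; EF_Ticketing = 14+14 = 28
ES_Staff briefing = max(EF_Permits=9, EF_Ticketing=28) = 28; EF_Staff briefing = 28+4 = 32
ES_Rehearsal = 28; EF_Rehearsal = 28+10 = 38
ES_Signage = max(EF_Permits=9, EF_AV setup=16, EF_Stage build=25, EF_Marketing push=24, EF_Staff briefing=32, EF_Rehearsal=38) = 38; EF_Signage = 38+8 = 46
Expected project duration μ = 46 hours. Critical path: Catering order → Ticketing → Rehearsal → Signage.

Variance along critical path = 0.111 + 1.778 + 2.778 + 0.444 = 5.111; σ = √5.111 = 2.261 hours.
Z = (48 − 46) / 2.261 = 0.885
P(T ≤ 48) = Φ(0.885) ≈ 0.812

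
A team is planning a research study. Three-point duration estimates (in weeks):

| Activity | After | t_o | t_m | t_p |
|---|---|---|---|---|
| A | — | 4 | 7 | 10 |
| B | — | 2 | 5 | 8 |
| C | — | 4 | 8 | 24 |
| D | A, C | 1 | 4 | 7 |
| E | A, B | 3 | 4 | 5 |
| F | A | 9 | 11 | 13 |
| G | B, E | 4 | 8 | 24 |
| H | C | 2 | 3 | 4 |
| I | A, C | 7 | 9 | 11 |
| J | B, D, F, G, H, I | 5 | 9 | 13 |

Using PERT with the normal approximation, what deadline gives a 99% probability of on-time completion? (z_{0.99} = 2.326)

te_A = (4 + 4·7 + 10)/6 = 42/6 = 7; σ²_A = ((10−4)/6)² = 1.000
te_B = (2 + 4·5 + 8)/6 = 30/6 = 5; σ²_B = ((8−2)/6)² = 1.000
te_C = (4 + 4·8 + 24)/6 = 60/6 = 10; σ²_C = ((24−4)/6)² = 11.111
te_D = (1 + 4·4 + 7)/6 = 24/6 = 4; σ²_D = ((7−1)/6)² = 1.000
te_E = (3 + 4·4 + 5)/6 = 24/6 = 4; σ²_E = ((5−3)/6)² = 0.111
te_F = (9 + 4·11 + 13)/6 = 66/6 = 11; σ²_F = ((13−9)/6)² = 0.444
te_G = (4 + 4·8 + 24)/6 = 60/6 = 10; σ²_G = ((24−4)/6)² = 11.111
te_H = (2 + 4·3 + 4)/6 = 18/6 = 3; σ²_H = ((4−2)/6)² = 0.111
te_I = (7 + 4·9 + 11)/6 = 54/6 = 9; σ²_I = ((11−7)/6)² = 0.444
te_J = (5 + 4·9 + 13)/6 = 54/6 = 9; σ²_J = ((13−5)/6)² = 1.778

Forward pass:
ES_A = 0; EF_A = 7
ES_B = 0; EF_B = 5
ES_C = 0; EF_C = 10
ES_D = max(EF_A=7, EF_C=10) = 10; EF_D = 10+4 = 14
ES_E = max(EF_A=7, EF_B=5) = 7; EF_E = 7+4 = 11
ES_F = 7; EF_F = 7+11 = 18
ES_G = max(EF_B=5, EF_E=11) = 11; EF_G = 11+10 = 21
ES_H = 10; EF_H = 10+3 = 13
ES_I = max(EF_A=7, EF_C=10) = 10; EF_I = 10+9 = 19
ES_J = max(EF_B=5, EF_D=14, EF_F=18, EF_G=21, EF_H=13, EF_I=19) = 21; EF_J = 21+9 = 30
Expected project duration μ = 30 weeks. Critical path: A → E → G → J.

Variance along critical path = 1.000 + 0.111 + 11.111 + 1.778 = 14.000; σ = 3.742 weeks.
D = μ + z·σ = 30 + 2.326·3.742 = 38.7 weeks

38.7 weeks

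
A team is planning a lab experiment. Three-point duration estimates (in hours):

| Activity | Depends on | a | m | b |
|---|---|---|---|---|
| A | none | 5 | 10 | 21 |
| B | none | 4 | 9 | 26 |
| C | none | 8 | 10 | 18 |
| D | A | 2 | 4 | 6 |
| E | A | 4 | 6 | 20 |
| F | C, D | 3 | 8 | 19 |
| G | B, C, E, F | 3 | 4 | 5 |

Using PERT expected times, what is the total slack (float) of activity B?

13 hours

te_A = (5 + 4·10 + 21)/6 = 66/6 = 11
te_B = (4 + 4·9 + 26)/6 = 66/6 = 11
te_C = (8 + 4·10 + 18)/6 = 66/6 = 11
te_D = (2 + 4·4 + 6)/6 = 24/6 = 4
te_E = (4 + 4·6 + 20)/6 = 48/6 = 8
te_F = (3 + 4·8 + 19)/6 = 54/6 = 9
te_G = (3 + 4·4 + 5)/6 = 24/6 = 4

Forward pass:
ES_A = 0; EF_A = 11
ES_B = 0; EF_B = 11
ES_C = 0; EF_C = 11
ES_D = 11; EF_D = 11+4 = 15
ES_E = 11; EF_E = 11+8 = 19
ES_F = max(EF_C=11, EF_D=15) = 15; EF_F = 15+9 = 24
ES_G = max(EF_B=11, EF_C=11, EF_E=19, EF_F=24) = 24; EF_G = 24+4 = 28
Expected project duration μ = 28 hours. Critical path: A → D → F → G.

Backward pass:
LF_G = 28; LS_G = 28−4 = 24
LF_F = LS_G = 24; LS_F = 24−9 = 15
LF_E = LS_G = 24; LS_E = 24−8 = 16
LF_D = LS_F = 15; LS_D = 15−4 = 11
LF_C = min(LS_F=15, LS_G=24) = 15; LS_C = 15−11 = 4
LF_B = LS_G = 24; LS_B = 24−11 = 13
LF_A = min(LS_D=11, LS_E=16) = 11; LS_A = 11−11 = 0
Slack_B = LS_B − ES_B = 13 − 0 = 13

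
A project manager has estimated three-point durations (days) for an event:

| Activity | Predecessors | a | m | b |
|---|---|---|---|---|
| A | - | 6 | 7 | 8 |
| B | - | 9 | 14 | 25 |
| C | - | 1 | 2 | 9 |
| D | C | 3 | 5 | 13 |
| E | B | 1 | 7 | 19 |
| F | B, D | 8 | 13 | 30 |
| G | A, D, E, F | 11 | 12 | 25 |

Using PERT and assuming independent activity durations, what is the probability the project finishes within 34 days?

te_A = (6 + 4·7 + 8)/6 = 42/6 = 7; σ²_A = ((8−6)/6)² = 0.111
te_B = (9 + 4·14 + 25)/6 = 90/6 = 15; σ²_B = ((25−9)/6)² = 7.111
te_C = (1 + 4·2 + 9)/6 = 18/6 = 3; σ²_C = ((9−1)/6)² = 1.778
te_D = (3 + 4·5 + 13)/6 = 36/6 = 6; σ²_D = ((13−3)/6)² = 2.778
te_E = (1 + 4·7 + 19)/6 = 48/6 = 8; σ²_E = ((19−1)/6)² = 9.000
te_F = (8 + 4·13 + 30)/6 = 90/6 = 15; σ²_F = ((30−8)/6)² = 13.444
te_G = (11 + 4·12 + 25)/6 = 84/6 = 14; σ²_G = ((25−11)/6)² = 5.444

Forward pass:
ES_A = 0; EF_A = 7
ES_B = 0; EF_B = 15
ES_C = 0; EF_C = 3
ES_D = 3; EF_D = 3+6 = 9
ES_E = 15; EF_E = 15+8 = 23
ES_F = max(EF_B=15, EF_D=9) = 15; EF_F = 15+15 = 30
ES_G = max(EF_A=7, EF_D=9, EF_E=23, EF_F=30) = 30; EF_G = 30+14 = 44
Expected project duration μ = 44 days. Critical path: B → F → G.

Variance along critical path = 7.111 + 13.444 + 5.444 = 26.000; σ = √26.000 = 5.099 days.
Z = (34 − 44) / 5.099 = -1.961
P(T ≤ 34) = Φ(-1.961) ≈ 0.025

0.025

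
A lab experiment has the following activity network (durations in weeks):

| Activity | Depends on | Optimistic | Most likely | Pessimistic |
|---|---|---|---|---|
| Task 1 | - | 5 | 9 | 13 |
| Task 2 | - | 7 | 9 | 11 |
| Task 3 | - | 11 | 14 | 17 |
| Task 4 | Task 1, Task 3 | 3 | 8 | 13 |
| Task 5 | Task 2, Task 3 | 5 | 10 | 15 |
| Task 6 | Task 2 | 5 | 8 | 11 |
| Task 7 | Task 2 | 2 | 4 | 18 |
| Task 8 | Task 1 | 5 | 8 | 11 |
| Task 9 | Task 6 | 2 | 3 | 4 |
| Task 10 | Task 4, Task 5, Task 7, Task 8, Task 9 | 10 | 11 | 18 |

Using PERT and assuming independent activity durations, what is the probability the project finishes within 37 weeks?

0.664

te_Task 1 = (5 + 4·9 + 13)/6 = 54/6 = 9; σ²_Task 1 = ((13−5)/6)² = 1.778
te_Task 2 = (7 + 4·9 + 11)/6 = 54/6 = 9; σ²_Task 2 = ((11−7)/6)² = 0.444
te_Task 3 = (11 + 4·14 + 17)/6 = 84/6 = 14; σ²_Task 3 = ((17−11)/6)² = 1.000
te_Task 4 = (3 + 4·8 + 13)/6 = 48/6 = 8; σ²_Task 4 = ((13−3)/6)² = 2.778
te_Task 5 = (5 + 4·10 + 15)/6 = 60/6 = 10; σ²_Task 5 = ((15−5)/6)² = 2.778
te_Task 6 = (5 + 4·8 + 11)/6 = 48/6 = 8; σ²_Task 6 = ((11−5)/6)² = 1.000
te_Task 7 = (2 + 4·4 + 18)/6 = 36/6 = 6; σ²_Task 7 = ((18−2)/6)² = 7.111
te_Task 8 = (5 + 4·8 + 11)/6 = 48/6 = 8; σ²_Task 8 = ((11−5)/6)² = 1.000
te_Task 9 = (2 + 4·3 + 4)/6 = 18/6 = 3; σ²_Task 9 = ((4−2)/6)² = 0.111
te_Task 10 = (10 + 4·11 + 18)/6 = 72/6 = 12; σ²_Task 10 = ((18−10)/6)² = 1.778

Forward pass:
ES_Task 1 = 0; EF_Task 1 = 9
ES_Task 2 = 0; EF_Task 2 = 9
ES_Task 3 = 0; EF_Task 3 = 14
ES_Task 4 = max(EF_Task 1=9, EF_Task 3=14) = 14; EF_Task 4 = 14+8 = 22
ES_Task 5 = max(EF_Task 2=9, EF_Task 3=14) = 14; EF_Task 5 = 14+10 = 24
ES_Task 6 = 9; EF_Task 6 = 9+8 = 17
ES_Task 7 = 9; EF_Task 7 = 9+6 = 15
ES_Task 8 = 9; EF_Task 8 = 9+8 = 17
ES_Task 9 = 17; EF_Task 9 = 17+3 = 20
ES_Task 10 = max(EF_Task 4=22, EF_Task 5=24, EF_Task 7=15, EF_Task 8=17, EF_Task 9=20) = 24; EF_Task 10 = 24+12 = 36
Expected project duration μ = 36 weeks. Critical path: Task 3 → Task 5 → Task 10.

Variance along critical path = 1.000 + 2.778 + 1.778 = 5.556; σ = √5.556 = 2.357 weeks.
Z = (37 − 36) / 2.357 = 0.424
P(T ≤ 37) = Φ(0.424) ≈ 0.664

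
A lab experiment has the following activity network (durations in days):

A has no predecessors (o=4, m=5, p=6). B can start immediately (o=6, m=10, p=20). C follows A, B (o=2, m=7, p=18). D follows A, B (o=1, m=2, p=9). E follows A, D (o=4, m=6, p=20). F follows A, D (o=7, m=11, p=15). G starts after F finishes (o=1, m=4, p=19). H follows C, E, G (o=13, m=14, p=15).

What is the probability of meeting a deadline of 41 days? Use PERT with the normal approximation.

te_A = (4 + 4·5 + 6)/6 = 30/6 = 5; σ²_A = ((6−4)/6)² = 0.111
te_B = (6 + 4·10 + 20)/6 = 66/6 = 11; σ²_B = ((20−6)/6)² = 5.444
te_C = (2 + 4·7 + 18)/6 = 48/6 = 8; σ²_C = ((18−2)/6)² = 7.111
te_D = (1 + 4·2 + 9)/6 = 18/6 = 3; σ²_D = ((9−1)/6)² = 1.778
te_E = (4 + 4·6 + 20)/6 = 48/6 = 8; σ²_E = ((20−4)/6)² = 7.111
te_F = (7 + 4·11 + 15)/6 = 66/6 = 11; σ²_F = ((15−7)/6)² = 1.778
te_G = (1 + 4·4 + 19)/6 = 36/6 = 6; σ²_G = ((19−1)/6)² = 9.000
te_H = (13 + 4·14 + 15)/6 = 84/6 = 14; σ²_H = ((15−13)/6)² = 0.111

Forward pass:
ES_A = 0; EF_A = 5
ES_B = 0; EF_B = 11
ES_C = max(EF_A=5, EF_B=11) = 11; EF_C = 11+8 = 19
ES_D = max(EF_A=5, EF_B=11) = 11; EF_D = 11+3 = 14
ES_E = max(EF_A=5, EF_D=14) = 14; EF_E = 14+8 = 22
ES_F = max(EF_A=5, EF_D=14) = 14; EF_F = 14+11 = 25
ES_G = 25; EF_G = 25+6 = 31
ES_H = max(EF_C=19, EF_E=22, EF_G=31) = 31; EF_H = 31+14 = 45
Expected project duration μ = 45 days. Critical path: B → D → F → G → H.

Variance along critical path = 5.444 + 1.778 + 1.778 + 9.000 + 0.111 = 18.111; σ = √18.111 = 4.256 days.
Z = (41 − 45) / 4.256 = -0.940
P(T ≤ 41) = Φ(-0.940) ≈ 0.174

0.174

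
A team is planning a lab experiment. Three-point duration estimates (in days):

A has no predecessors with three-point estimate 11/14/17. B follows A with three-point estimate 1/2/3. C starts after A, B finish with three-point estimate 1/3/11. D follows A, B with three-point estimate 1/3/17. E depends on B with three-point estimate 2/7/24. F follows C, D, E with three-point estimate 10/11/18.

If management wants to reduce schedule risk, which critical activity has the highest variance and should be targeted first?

E

te_A = (11 + 4·14 + 17)/6 = 84/6 = 14; σ²_A = ((17−11)/6)² = 1.000
te_B = (1 + 4·2 + 3)/6 = 12/6 = 2; σ²_B = ((3−1)/6)² = 0.111
te_C = (1 + 4·3 + 11)/6 = 24/6 = 4; σ²_C = ((11−1)/6)² = 2.778
te_D = (1 + 4·3 + 17)/6 = 30/6 = 5; σ²_D = ((17−1)/6)² = 7.111
te_E = (2 + 4·7 + 24)/6 = 54/6 = 9; σ²_E = ((24−2)/6)² = 13.444
te_F = (10 + 4·11 + 18)/6 = 72/6 = 12; σ²_F = ((18−10)/6)² = 1.778

Forward pass:
ES_A = 0; EF_A = 14
ES_B = 14; EF_B = 14+2 = 16
ES_C = max(EF_A=14, EF_B=16) = 16; EF_C = 16+4 = 20
ES_D = max(EF_A=14, EF_B=16) = 16; EF_D = 16+5 = 21
ES_E = 16; EF_E = 16+9 = 25
ES_F = max(EF_C=20, EF_D=21, EF_E=25) = 25; EF_F = 25+12 = 37
Expected project duration μ = 37 days. Critical path: A → B → E → F.

Variances on critical path: σ²_A=1.000, σ²_B=0.111, σ²_E=13.444, σ²_F=1.778.
Largest is σ²_E = 13.444.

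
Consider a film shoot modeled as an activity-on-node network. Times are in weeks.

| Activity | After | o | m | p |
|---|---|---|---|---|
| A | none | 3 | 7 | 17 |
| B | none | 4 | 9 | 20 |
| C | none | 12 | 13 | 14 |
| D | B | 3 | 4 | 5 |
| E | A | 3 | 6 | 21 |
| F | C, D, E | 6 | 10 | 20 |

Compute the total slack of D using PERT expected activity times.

2 weeks

te_A = (3 + 4·7 + 17)/6 = 48/6 = 8
te_B = (4 + 4·9 + 20)/6 = 60/6 = 10
te_C = (12 + 4·13 + 14)/6 = 78/6 = 13
te_D = (3 + 4·4 + 5)/6 = 24/6 = 4
te_E = (3 + 4·6 + 21)/6 = 48/6 = 8
te_F = (6 + 4·10 + 20)/6 = 66/6 = 11

Forward pass:
ES_A = 0; EF_A = 8
ES_B = 0; EF_B = 10
ES_C = 0; EF_C = 13
ES_D = 10; EF_D = 10+4 = 14
ES_E = 8; EF_E = 8+8 = 16
ES_F = max(EF_C=13, EF_D=14, EF_E=16) = 16; EF_F = 16+11 = 27
Expected project duration μ = 27 weeks. Critical path: A → E → F.

Backward pass:
LF_F = 27; LS_F = 27−11 = 16
LF_E = LS_F = 16; LS_E = 16−8 = 8
LF_D = LS_F = 16; LS_D = 16−4 = 12
LF_C = LS_F = 16; LS_C = 16−13 = 3
LF_B = LS_D = 12; LS_B = 12−10 = 2
LF_A = LS_E = 8; LS_A = 8−8 = 0
Slack_D = LS_D − ES_D = 12 − 10 = 2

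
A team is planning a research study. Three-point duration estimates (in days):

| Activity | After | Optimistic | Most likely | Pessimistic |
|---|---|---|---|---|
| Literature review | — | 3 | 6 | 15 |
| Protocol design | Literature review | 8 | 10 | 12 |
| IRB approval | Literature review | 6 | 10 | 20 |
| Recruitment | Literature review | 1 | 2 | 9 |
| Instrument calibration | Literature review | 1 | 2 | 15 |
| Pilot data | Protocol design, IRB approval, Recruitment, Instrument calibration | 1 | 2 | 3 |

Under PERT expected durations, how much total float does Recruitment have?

te_Literature review = (3 + 4·6 + 15)/6 = 42/6 = 7
te_Protocol design = (8 + 4·10 + 12)/6 = 60/6 = 10
te_IRB approval = (6 + 4·10 + 20)/6 = 66/6 = 11
te_Recruitment = (1 + 4·2 + 9)/6 = 18/6 = 3
te_Instrument calibration = (1 + 4·2 + 15)/6 = 24/6 = 4
te_Pilot data = (1 + 4·2 + 3)/6 = 12/6 = 2

Forward pass:
ES_Literature review = 0; EF_Literature review = 7
ES_Protocol design = 7; EF_Protocol design = 7+10 = 17
ES_IRB approval = 7; EF_IRB approval = 7+11 = 18
ES_Recruitment = 7; EF_Recruitment = 7+3 = 10
ES_Instrument calibration = 7; EF_Instrument calibration = 7+4 = 11
ES_Pilot data = max(EF_Protocol design=17, EF_IRB approval=18, EF_Recruitment=10, EF_Instrument calibration=11) = 18; EF_Pilot data = 18+2 = 20
Expected project duration μ = 20 days. Critical path: Literature review → IRB approval → Pilot data.

Backward pass:
LF_Pilot data = 20; LS_Pilot data = 20−2 = 18
LF_Instrument calibration = LS_Pilot data = 18; LS_Instrument calibration = 18−4 = 14
LF_Recruitment = LS_Pilot data = 18; LS_Recruitment = 18−3 = 15
LF_IRB approval = LS_Pilot data = 18; LS_IRB approval = 18−11 = 7
LF_Protocol design = LS_Pilot data = 18; LS_Protocol design = 18−10 = 8
LF_Literature review = min(LS_Protocol design=8, LS_IRB approval=7, LS_Recruitment=15, LS_Instrument calibration=14) = 7; LS_Literature review = 7−7 = 0
Slack_Recruitment = LS_Recruitment − ES_Recruitment = 15 − 7 = 8

8 days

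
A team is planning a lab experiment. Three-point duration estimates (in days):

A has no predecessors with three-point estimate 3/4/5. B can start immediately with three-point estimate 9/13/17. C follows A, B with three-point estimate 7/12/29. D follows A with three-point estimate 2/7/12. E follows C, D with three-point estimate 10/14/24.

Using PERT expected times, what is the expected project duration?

42 days

te_A = (3 + 4·4 + 5)/6 = 24/6 = 4
te_B = (9 + 4·13 + 17)/6 = 78/6 = 13
te_C = (7 + 4·12 + 29)/6 = 84/6 = 14
te_D = (2 + 4·7 + 12)/6 = 42/6 = 7
te_E = (10 + 4·14 + 24)/6 = 90/6 = 15

Forward pass:
ES_A = 0; EF_A = 4
ES_B = 0; EF_B = 13
ES_C = max(EF_A=4, EF_B=13) = 13; EF_C = 13+14 = 27
ES_D = 4; EF_D = 4+7 = 11
ES_E = max(EF_C=27, EF_D=11) = 27; EF_E = 27+15 = 42
Expected project duration μ = 42 days. Critical path: B → C → E.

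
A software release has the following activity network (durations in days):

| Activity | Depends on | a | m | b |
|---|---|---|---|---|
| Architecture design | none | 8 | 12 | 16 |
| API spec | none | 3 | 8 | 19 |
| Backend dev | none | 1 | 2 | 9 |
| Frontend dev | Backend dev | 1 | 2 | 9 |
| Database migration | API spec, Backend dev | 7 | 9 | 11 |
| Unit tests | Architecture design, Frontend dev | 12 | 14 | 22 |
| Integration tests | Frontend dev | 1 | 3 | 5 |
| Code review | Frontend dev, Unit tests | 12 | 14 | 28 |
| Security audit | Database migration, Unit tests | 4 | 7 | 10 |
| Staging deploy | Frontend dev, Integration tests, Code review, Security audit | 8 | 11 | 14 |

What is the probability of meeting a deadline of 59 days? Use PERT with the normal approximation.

0.920

te_Architecture design = (8 + 4·12 + 16)/6 = 72/6 = 12; σ²_Architecture design = ((16−8)/6)² = 1.778
te_API spec = (3 + 4·8 + 19)/6 = 54/6 = 9; σ²_API spec = ((19−3)/6)² = 7.111
te_Backend dev = (1 + 4·2 + 9)/6 = 18/6 = 3; σ²_Backend dev = ((9−1)/6)² = 1.778
te_Frontend dev = (1 + 4·2 + 9)/6 = 18/6 = 3; σ²_Frontend dev = ((9−1)/6)² = 1.778
te_Database migration = (7 + 4·9 + 11)/6 = 54/6 = 9; σ²_Database migration = ((11−7)/6)² = 0.444
te_Unit tests = (12 + 4·14 + 22)/6 = 90/6 = 15; σ²_Unit tests = ((22−12)/6)² = 2.778
te_Integration tests = (1 + 4·3 + 5)/6 = 18/6 = 3; σ²_Integration tests = ((5−1)/6)² = 0.444
te_Code review = (12 + 4·14 + 28)/6 = 96/6 = 16; σ²_Code review = ((28−12)/6)² = 7.111
te_Security audit = (4 + 4·7 + 10)/6 = 42/6 = 7; σ²_Security audit = ((10−4)/6)² = 1.000
te_Staging deploy = (8 + 4·11 + 14)/6 = 66/6 = 11; σ²_Staging deploy = ((14−8)/6)² = 1.000

Forward pass:
ES_Architecture design = 0; EF_Architecture design = 12
ES_API spec = 0; EF_API spec = 9
ES_Backend dev = 0; EF_Backend dev = 3
ES_Frontend dev = 3; EF_Frontend dev = 3+3 = 6
ES_Database migration = max(EF_API spec=9, EF_Backend dev=3) = 9; EF_Database migration = 9+9 = 18
ES_Unit tests = max(EF_Architecture design=12, EF_Frontend dev=6) = 12; EF_Unit tests = 12+15 = 27
ES_Integration tests = 6; EF_Integration tests = 6+3 = 9
ES_Code review = max(EF_Frontend dev=6, EF_Unit tests=27) = 27; EF_Code review = 27+16 = 43
ES_Security audit = max(EF_Database migration=18, EF_Unit tests=27) = 27; EF_Security audit = 27+7 = 34
ES_Staging deploy = max(EF_Frontend dev=6, EF_Integration tests=9, EF_Code review=43, EF_Security audit=34) = 43; EF_Staging deploy = 43+11 = 54
Expected project duration μ = 54 days. Critical path: Architecture design → Unit tests → Code review → Staging deploy.

Variance along critical path = 1.778 + 2.778 + 7.111 + 1.000 = 12.667; σ = √12.667 = 3.559 days.
Z = (59 − 54) / 3.559 = 1.405
P(T ≤ 59) = Φ(1.405) ≈ 0.920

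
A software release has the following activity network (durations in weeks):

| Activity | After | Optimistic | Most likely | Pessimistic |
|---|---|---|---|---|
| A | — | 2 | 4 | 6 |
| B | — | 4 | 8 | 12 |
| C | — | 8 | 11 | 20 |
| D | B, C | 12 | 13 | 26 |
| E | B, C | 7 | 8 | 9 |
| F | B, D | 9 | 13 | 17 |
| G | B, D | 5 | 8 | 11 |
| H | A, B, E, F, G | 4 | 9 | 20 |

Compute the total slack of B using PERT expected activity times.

te_A = (2 + 4·4 + 6)/6 = 24/6 = 4
te_B = (4 + 4·8 + 12)/6 = 48/6 = 8
te_C = (8 + 4·11 + 20)/6 = 72/6 = 12
te_D = (12 + 4·13 + 26)/6 = 90/6 = 15
te_E = (7 + 4·8 + 9)/6 = 48/6 = 8
te_F = (9 + 4·13 + 17)/6 = 78/6 = 13
te_G = (5 + 4·8 + 11)/6 = 48/6 = 8
te_H = (4 + 4·9 + 20)/6 = 60/6 = 10

Forward pass:
ES_A = 0; EF_A = 4
ES_B = 0; EF_B = 8
ES_C = 0; EF_C = 12
ES_D = max(EF_B=8, EF_C=12) = 12; EF_D = 12+15 = 27
ES_E = max(EF_B=8, EF_C=12) = 12; EF_E = 12+8 = 20
ES_F = max(EF_B=8, EF_D=27) = 27; EF_F = 27+13 = 40
ES_G = max(EF_B=8, EF_D=27) = 27; EF_G = 27+8 = 35
ES_H = max(EF_A=4, EF_B=8, EF_E=20, EF_F=40, EF_G=35) = 40; EF_H = 40+10 = 50
Expected project duration μ = 50 weeks. Critical path: C → D → F → H.

Backward pass:
LF_H = 50; LS_H = 50−10 = 40
LF_G = LS_H = 40; LS_G = 40−8 = 32
LF_F = LS_H = 40; LS_F = 40−13 = 27
LF_E = LS_H = 40; LS_E = 40−8 = 32
LF_D = min(LS_F=27, LS_G=32) = 27; LS_D = 27−15 = 12
LF_C = min(LS_D=12, LS_E=32) = 12; LS_C = 12−12 = 0
LF_B = min(LS_D=12, LS_E=32, LS_F=27, LS_G=32, LS_H=40) = 12; LS_B = 12−8 = 4
LF_A = LS_H = 40; LS_A = 40−4 = 36
Slack_B = LS_B − ES_B = 4 − 0 = 4

4 weeks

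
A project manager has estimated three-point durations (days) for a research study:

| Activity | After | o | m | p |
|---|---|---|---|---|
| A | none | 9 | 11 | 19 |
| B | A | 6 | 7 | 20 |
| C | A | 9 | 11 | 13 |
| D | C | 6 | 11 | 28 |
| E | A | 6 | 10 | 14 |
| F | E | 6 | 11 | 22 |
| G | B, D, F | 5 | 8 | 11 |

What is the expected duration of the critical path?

44 days

te_A = (9 + 4·11 + 19)/6 = 72/6 = 12
te_B = (6 + 4·7 + 20)/6 = 54/6 = 9
te_C = (9 + 4·11 + 13)/6 = 66/6 = 11
te_D = (6 + 4·11 + 28)/6 = 78/6 = 13
te_E = (6 + 4·10 + 14)/6 = 60/6 = 10
te_F = (6 + 4·11 + 22)/6 = 72/6 = 12
te_G = (5 + 4·8 + 11)/6 = 48/6 = 8

Forward pass:
ES_A = 0; EF_A = 12
ES_B = 12; EF_B = 12+9 = 21
ES_C = 12; EF_C = 12+11 = 23
ES_D = 23; EF_D = 23+13 = 36
ES_E = 12; EF_E = 12+10 = 22
ES_F = 22; EF_F = 22+12 = 34
ES_G = max(EF_B=21, EF_D=36, EF_F=34) = 36; EF_G = 36+8 = 44
Expected project duration μ = 44 days. Critical path: A → C → D → G.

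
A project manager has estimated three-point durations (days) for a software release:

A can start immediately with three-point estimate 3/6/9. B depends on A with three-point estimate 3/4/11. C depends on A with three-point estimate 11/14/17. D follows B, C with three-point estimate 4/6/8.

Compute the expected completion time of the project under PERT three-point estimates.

26 days

te_A = (3 + 4·6 + 9)/6 = 36/6 = 6
te_B = (3 + 4·4 + 11)/6 = 30/6 = 5
te_C = (11 + 4·14 + 17)/6 = 84/6 = 14
te_D = (4 + 4·6 + 8)/6 = 36/6 = 6

Forward pass:
ES_A = 0; EF_A = 6
ES_B = 6; EF_B = 6+5 = 11
ES_C = 6; EF_C = 6+14 = 20
ES_D = max(EF_B=11, EF_C=20) = 20; EF_D = 20+6 = 26
Expected project duration μ = 26 days. Critical path: A → C → D.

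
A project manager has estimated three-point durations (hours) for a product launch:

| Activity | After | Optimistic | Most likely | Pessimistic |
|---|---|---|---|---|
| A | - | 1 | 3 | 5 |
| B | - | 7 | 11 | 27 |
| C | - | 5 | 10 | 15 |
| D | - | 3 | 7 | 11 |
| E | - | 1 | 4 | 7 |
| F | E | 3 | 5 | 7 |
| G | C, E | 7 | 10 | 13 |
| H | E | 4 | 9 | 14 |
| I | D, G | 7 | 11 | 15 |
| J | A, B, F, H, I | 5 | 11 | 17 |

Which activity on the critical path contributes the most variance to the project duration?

te_A = (1 + 4·3 + 5)/6 = 18/6 = 3; σ²_A = ((5−1)/6)² = 0.444
te_B = (7 + 4·11 + 27)/6 = 78/6 = 13; σ²_B = ((27−7)/6)² = 11.111
te_C = (5 + 4·10 + 15)/6 = 60/6 = 10; σ²_C = ((15−5)/6)² = 2.778
te_D = (3 + 4·7 + 11)/6 = 42/6 = 7; σ²_D = ((11−3)/6)² = 1.778
te_E = (1 + 4·4 + 7)/6 = 24/6 = 4; σ²_E = ((7−1)/6)² = 1.000
te_F = (3 + 4·5 + 7)/6 = 30/6 = 5; σ²_F = ((7−3)/6)² = 0.444
te_G = (7 + 4·10 + 13)/6 = 60/6 = 10; σ²_G = ((13−7)/6)² = 1.000
te_H = (4 + 4·9 + 14)/6 = 54/6 = 9; σ²_H = ((14−4)/6)² = 2.778
te_I = (7 + 4·11 + 15)/6 = 66/6 = 11; σ²_I = ((15−7)/6)² = 1.778
te_J = (5 + 4·11 + 17)/6 = 66/6 = 11; σ²_J = ((17−5)/6)² = 4.000

Forward pass:
ES_A = 0; EF_A = 3
ES_B = 0; EF_B = 13
ES_C = 0; EF_C = 10
ES_D = 0; EF_D = 7
ES_E = 0; EF_E = 4
ES_F = 4; EF_F = 4+5 = 9
ES_G = max(EF_C=10, EF_E=4) = 10; EF_G = 10+10 = 20
ES_H = 4; EF_H = 4+9 = 13
ES_I = max(EF_D=7, EF_G=20) = 20; EF_I = 20+11 = 31
ES_J = max(EF_A=3, EF_B=13, EF_F=9, EF_H=13, EF_I=31) = 31; EF_J = 31+11 = 42
Expected project duration μ = 42 hours. Critical path: C → G → I → J.

Variances on critical path: σ²_C=2.778, σ²_G=1.000, σ²_I=1.778, σ²_J=4.000.
Largest is σ²_J = 4.000.

J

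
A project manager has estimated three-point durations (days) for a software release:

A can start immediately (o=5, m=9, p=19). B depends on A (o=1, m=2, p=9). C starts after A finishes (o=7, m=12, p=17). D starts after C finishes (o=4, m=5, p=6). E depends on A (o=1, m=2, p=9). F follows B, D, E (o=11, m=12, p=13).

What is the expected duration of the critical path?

te_A = (5 + 4·9 + 19)/6 = 60/6 = 10
te_B = (1 + 4·2 + 9)/6 = 18/6 = 3
te_C = (7 + 4·12 + 17)/6 = 72/6 = 12
te_D = (4 + 4·5 + 6)/6 = 30/6 = 5
te_E = (1 + 4·2 + 9)/6 = 18/6 = 3
te_F = (11 + 4·12 + 13)/6 = 72/6 = 12

Forward pass:
ES_A = 0; EF_A = 10
ES_B = 10; EF_B = 10+3 = 13
ES_C = 10; EF_C = 10+12 = 22
ES_D = 22; EF_D = 22+5 = 27
ES_E = 10; EF_E = 10+3 = 13
ES_F = max(EF_B=13, EF_D=27, EF_E=13) = 27; EF_F = 27+12 = 39
Expected project duration μ = 39 days. Critical path: A → C → D → F.

39 days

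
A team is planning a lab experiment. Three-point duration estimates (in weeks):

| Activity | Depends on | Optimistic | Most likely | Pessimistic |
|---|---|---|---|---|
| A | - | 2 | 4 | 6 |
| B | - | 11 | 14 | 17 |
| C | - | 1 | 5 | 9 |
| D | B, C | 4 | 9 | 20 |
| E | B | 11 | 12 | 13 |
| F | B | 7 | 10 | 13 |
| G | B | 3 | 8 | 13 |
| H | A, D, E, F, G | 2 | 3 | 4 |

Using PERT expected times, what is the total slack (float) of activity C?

te_A = (2 + 4·4 + 6)/6 = 24/6 = 4
te_B = (11 + 4·14 + 17)/6 = 84/6 = 14
te_C = (1 + 4·5 + 9)/6 = 30/6 = 5
te_D = (4 + 4·9 + 20)/6 = 60/6 = 10
te_E = (11 + 4·12 + 13)/6 = 72/6 = 12
te_F = (7 + 4·10 + 13)/6 = 60/6 = 10
te_G = (3 + 4·8 + 13)/6 = 48/6 = 8
te_H = (2 + 4·3 + 4)/6 = 18/6 = 3

Forward pass:
ES_A = 0; EF_A = 4
ES_B = 0; EF_B = 14
ES_C = 0; EF_C = 5
ES_D = max(EF_B=14, EF_C=5) = 14; EF_D = 14+10 = 24
ES_E = 14; EF_E = 14+12 = 26
ES_F = 14; EF_F = 14+10 = 24
ES_G = 14; EF_G = 14+8 = 22
ES_H = max(EF_A=4, EF_D=24, EF_E=26, EF_F=24, EF_G=22) = 26; EF_H = 26+3 = 29
Expected project duration μ = 29 weeks. Critical path: B → E → H.

Backward pass:
LF_H = 29; LS_H = 29−3 = 26
LF_G = LS_H = 26; LS_G = 26−8 = 18
LF_F = LS_H = 26; LS_F = 26−10 = 16
LF_E = LS_H = 26; LS_E = 26−12 = 14
LF_D = LS_H = 26; LS_D = 26−10 = 16
LF_C = LS_D = 16; LS_C = 16−5 = 11
LF_B = min(LS_D=16, LS_E=14, LS_F=16, LS_G=18) = 14; LS_B = 14−14 = 0
LF_A = LS_H = 26; LS_A = 26−4 = 22
Slack_C = LS_C − ES_C = 11 − 0 = 11

11 weeks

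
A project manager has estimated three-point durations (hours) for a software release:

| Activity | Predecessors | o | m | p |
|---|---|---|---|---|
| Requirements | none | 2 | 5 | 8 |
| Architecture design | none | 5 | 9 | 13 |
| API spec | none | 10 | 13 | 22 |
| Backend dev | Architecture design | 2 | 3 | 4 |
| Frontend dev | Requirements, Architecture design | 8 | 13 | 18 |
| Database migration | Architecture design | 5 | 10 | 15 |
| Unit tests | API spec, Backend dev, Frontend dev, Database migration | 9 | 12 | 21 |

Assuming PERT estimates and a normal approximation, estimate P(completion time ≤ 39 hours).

te_Requirements = (2 + 4·5 + 8)/6 = 30/6 = 5; σ²_Requirements = ((8−2)/6)² = 1.000
te_Architecture design = (5 + 4·9 + 13)/6 = 54/6 = 9; σ²_Architecture design = ((13−5)/6)² = 1.778
te_API spec = (10 + 4·13 + 22)/6 = 84/6 = 14; σ²_API spec = ((22−10)/6)² = 4.000
te_Backend dev = (2 + 4·3 + 4)/6 = 18/6 = 3; σ²_Backend dev = ((4−2)/6)² = 0.111
te_Frontend dev = (8 + 4·13 + 18)/6 = 78/6 = 13; σ²_Frontend dev = ((18−8)/6)² = 2.778
te_Database migration = (5 + 4·10 + 15)/6 = 60/6 = 10; σ²_Database migration = ((15−5)/6)² = 2.778
te_Unit tests = (9 + 4·12 + 21)/6 = 78/6 = 13; σ²_Unit tests = ((21−9)/6)² = 4.000

Forward pass:
ES_Requirements = 0; EF_Requirements = 5
ES_Architecture design = 0; EF_Architecture design = 9
ES_API spec = 0; EF_API spec = 14
ES_Backend dev = 9; EF_Backend dev = 9+3 = 12
ES_Frontend dev = max(EF_Requirements=5, EF_Architecture design=9) = 9; EF_Frontend dev = 9+13 = 22
ES_Database migration = 9; EF_Database migration = 9+10 = 19
ES_Unit tests = max(EF_API spec=14, EF_Backend dev=12, EF_Frontend dev=22, EF_Database migration=19) = 22; EF_Unit tests = 22+13 = 35
Expected project duration μ = 35 hours. Critical path: Architecture design → Frontend dev → Unit tests.

Variance along critical path = 1.778 + 2.778 + 4.000 = 8.556; σ = √8.556 = 2.925 hours.
Z = (39 − 35) / 2.925 = 1.368
P(T ≤ 39) = Φ(1.368) ≈ 0.914

0.914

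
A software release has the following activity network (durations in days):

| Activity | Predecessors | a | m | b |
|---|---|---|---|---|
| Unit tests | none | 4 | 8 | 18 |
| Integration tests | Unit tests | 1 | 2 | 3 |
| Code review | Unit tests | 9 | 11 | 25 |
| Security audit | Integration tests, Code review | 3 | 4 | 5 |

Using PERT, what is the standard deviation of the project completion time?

te_Unit tests = (4 + 4·8 + 18)/6 = 54/6 = 9; σ²_Unit tests = ((18−4)/6)² = 5.444
te_Integration tests = (1 + 4·2 + 3)/6 = 12/6 = 2; σ²_Integration tests = ((3−1)/6)² = 0.111
te_Code review = (9 + 4·11 + 25)/6 = 78/6 = 13; σ²_Code review = ((25−9)/6)² = 7.111
te_Security audit = (3 + 4·4 + 5)/6 = 24/6 = 4; σ²_Security audit = ((5−3)/6)² = 0.111

Forward pass:
ES_Unit tests = 0; EF_Unit tests = 9
ES_Integration tests = 9; EF_Integration tests = 9+2 = 11
ES_Code review = 9; EF_Code review = 9+13 = 22
ES_Security audit = max(EF_Integration tests=11, EF_Code review=22) = 22; EF_Security audit = 22+4 = 26
Expected project duration μ = 26 days. Critical path: Unit tests → Code review → Security audit.

Variance along critical path = 5.444 + 7.111 + 0.111 = 12.667
σ = √12.667 = 3.559 days

3.56 days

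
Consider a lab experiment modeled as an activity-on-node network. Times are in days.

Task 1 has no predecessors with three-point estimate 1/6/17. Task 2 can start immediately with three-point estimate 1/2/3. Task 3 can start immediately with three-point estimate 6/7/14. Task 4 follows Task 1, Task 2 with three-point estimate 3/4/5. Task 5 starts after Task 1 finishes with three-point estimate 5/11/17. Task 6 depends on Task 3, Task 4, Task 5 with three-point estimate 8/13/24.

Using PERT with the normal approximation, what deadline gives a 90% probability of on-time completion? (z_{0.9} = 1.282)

te_Task 1 = (1 + 4·6 + 17)/6 = 42/6 = 7; σ²_Task 1 = ((17−1)/6)² = 7.111
te_Task 2 = (1 + 4·2 + 3)/6 = 12/6 = 2; σ²_Task 2 = ((3−1)/6)² = 0.111
te_Task 3 = (6 + 4·7 + 14)/6 = 48/6 = 8; σ²_Task 3 = ((14−6)/6)² = 1.778
te_Task 4 = (3 + 4·4 + 5)/6 = 24/6 = 4; σ²_Task 4 = ((5−3)/6)² = 0.111
te_Task 5 = (5 + 4·11 + 17)/6 = 66/6 = 11; σ²_Task 5 = ((17−5)/6)² = 4.000
te_Task 6 = (8 + 4·13 + 24)/6 = 84/6 = 14; σ²_Task 6 = ((24−8)/6)² = 7.111

Forward pass:
ES_Task 1 = 0; EF_Task 1 = 7
ES_Task 2 = 0; EF_Task 2 = 2
ES_Task 3 = 0; EF_Task 3 = 8
ES_Task 4 = max(EF_Task 1=7, EF_Task 2=2) = 7; EF_Task 4 = 7+4 = 11
ES_Task 5 = 7; EF_Task 5 = 7+11 = 18
ES_Task 6 = max(EF_Task 3=8, EF_Task 4=11, EF_Task 5=18) = 18; EF_Task 6 = 18+14 = 32
Expected project duration μ = 32 days. Critical path: Task 1 → Task 5 → Task 6.

Variance along critical path = 7.111 + 4.000 + 7.111 = 18.222; σ = 4.269 days.
D = μ + z·σ = 32 + 1.282·4.269 = 37.5 days

37.5 days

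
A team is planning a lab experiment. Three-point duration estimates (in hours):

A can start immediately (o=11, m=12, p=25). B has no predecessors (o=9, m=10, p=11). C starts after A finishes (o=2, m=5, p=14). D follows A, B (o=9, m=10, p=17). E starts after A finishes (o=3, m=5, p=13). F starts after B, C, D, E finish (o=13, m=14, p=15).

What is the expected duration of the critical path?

te_A = (11 + 4·12 + 25)/6 = 84/6 = 14
te_B = (9 + 4·10 + 11)/6 = 60/6 = 10
te_C = (2 + 4·5 + 14)/6 = 36/6 = 6
te_D = (9 + 4·10 + 17)/6 = 66/6 = 11
te_E = (3 + 4·5 + 13)/6 = 36/6 = 6
te_F = (13 + 4·14 + 15)/6 = 84/6 = 14

Forward pass:
ES_A = 0; EF_A = 14
ES_B = 0; EF_B = 10
ES_C = 14; EF_C = 14+6 = 20
ES_D = max(EF_A=14, EF_B=10) = 14; EF_D = 14+11 = 25
ES_E = 14; EF_E = 14+6 = 20
ES_F = max(EF_B=10, EF_C=20, EF_D=25, EF_E=20) = 25; EF_F = 25+14 = 39
Expected project duration μ = 39 hours. Critical path: A → D → F.

39 hours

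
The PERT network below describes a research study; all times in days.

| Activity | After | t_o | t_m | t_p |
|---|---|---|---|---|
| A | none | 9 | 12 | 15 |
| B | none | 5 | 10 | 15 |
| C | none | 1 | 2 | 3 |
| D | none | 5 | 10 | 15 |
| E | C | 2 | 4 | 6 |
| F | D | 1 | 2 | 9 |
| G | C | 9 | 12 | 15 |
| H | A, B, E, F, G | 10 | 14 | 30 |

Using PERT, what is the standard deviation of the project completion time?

3.50 days

te_A = (9 + 4·12 + 15)/6 = 72/6 = 12; σ²_A = ((15−9)/6)² = 1.000
te_B = (5 + 4·10 + 15)/6 = 60/6 = 10; σ²_B = ((15−5)/6)² = 2.778
te_C = (1 + 4·2 + 3)/6 = 12/6 = 2; σ²_C = ((3−1)/6)² = 0.111
te_D = (5 + 4·10 + 15)/6 = 60/6 = 10; σ²_D = ((15−5)/6)² = 2.778
te_E = (2 + 4·4 + 6)/6 = 24/6 = 4; σ²_E = ((6−2)/6)² = 0.444
te_F = (1 + 4·2 + 9)/6 = 18/6 = 3; σ²_F = ((9−1)/6)² = 1.778
te_G = (9 + 4·12 + 15)/6 = 72/6 = 12; σ²_G = ((15−9)/6)² = 1.000
te_H = (10 + 4·14 + 30)/6 = 96/6 = 16; σ²_H = ((30−10)/6)² = 11.111

Forward pass:
ES_A = 0; EF_A = 12
ES_B = 0; EF_B = 10
ES_C = 0; EF_C = 2
ES_D = 0; EF_D = 10
ES_E = 2; EF_E = 2+4 = 6
ES_F = 10; EF_F = 10+3 = 13
ES_G = 2; EF_G = 2+12 = 14
ES_H = max(EF_A=12, EF_B=10, EF_E=6, EF_F=13, EF_G=14) = 14; EF_H = 14+16 = 30
Expected project duration μ = 30 days. Critical path: C → G → H.

Variance along critical path = 0.111 + 1.000 + 11.111 = 12.222
σ = √12.222 = 3.496 days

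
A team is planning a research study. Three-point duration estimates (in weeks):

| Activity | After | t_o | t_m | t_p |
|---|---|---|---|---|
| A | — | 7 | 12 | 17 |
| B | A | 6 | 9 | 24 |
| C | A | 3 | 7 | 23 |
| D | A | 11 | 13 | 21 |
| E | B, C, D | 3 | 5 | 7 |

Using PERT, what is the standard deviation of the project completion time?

2.45 weeks

te_A = (7 + 4·12 + 17)/6 = 72/6 = 12; σ²_A = ((17−7)/6)² = 2.778
te_B = (6 + 4·9 + 24)/6 = 66/6 = 11; σ²_B = ((24−6)/6)² = 9.000
te_C = (3 + 4·7 + 23)/6 = 54/6 = 9; σ²_C = ((23−3)/6)² = 11.111
te_D = (11 + 4·13 + 21)/6 = 84/6 = 14; σ²_D = ((21−11)/6)² = 2.778
te_E = (3 + 4·5 + 7)/6 = 30/6 = 5; σ²_E = ((7−3)/6)² = 0.444

Forward pass:
ES_A = 0; EF_A = 12
ES_B = 12; EF_B = 12+11 = 23
ES_C = 12; EF_C = 12+9 = 21
ES_D = 12; EF_D = 12+14 = 26
ES_E = max(EF_B=23, EF_C=21, EF_D=26) = 26; EF_E = 26+5 = 31
Expected project duration μ = 31 weeks. Critical path: A → D → E.

Variance along critical path = 2.778 + 2.778 + 0.444 = 6.000
σ = √6.000 = 2.449 weeks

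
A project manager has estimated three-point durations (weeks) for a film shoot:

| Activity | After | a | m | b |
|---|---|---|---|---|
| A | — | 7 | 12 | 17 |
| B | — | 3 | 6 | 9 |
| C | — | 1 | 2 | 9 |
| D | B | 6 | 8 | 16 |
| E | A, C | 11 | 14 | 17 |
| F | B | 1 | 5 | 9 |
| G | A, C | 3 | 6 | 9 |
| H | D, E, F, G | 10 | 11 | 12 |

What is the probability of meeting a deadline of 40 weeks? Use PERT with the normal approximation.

te_A = (7 + 4·12 + 17)/6 = 72/6 = 12; σ²_A = ((17−7)/6)² = 2.778
te_B = (3 + 4·6 + 9)/6 = 36/6 = 6; σ²_B = ((9−3)/6)² = 1.000
te_C = (1 + 4·2 + 9)/6 = 18/6 = 3; σ²_C = ((9−1)/6)² = 1.778
te_D = (6 + 4·8 + 16)/6 = 54/6 = 9; σ²_D = ((16−6)/6)² = 2.778
te_E = (11 + 4·14 + 17)/6 = 84/6 = 14; σ²_E = ((17−11)/6)² = 1.000
te_F = (1 + 4·5 + 9)/6 = 30/6 = 5; σ²_F = ((9−1)/6)² = 1.778
te_G = (3 + 4·6 + 9)/6 = 36/6 = 6; σ²_G = ((9−3)/6)² = 1.000
te_H = (10 + 4·11 + 12)/6 = 66/6 = 11; σ²_H = ((12−10)/6)² = 0.111

Forward pass:
ES_A = 0; EF_A = 12
ES_B = 0; EF_B = 6
ES_C = 0; EF_C = 3
ES_D = 6; EF_D = 6+9 = 15
ES_E = max(EF_A=12, EF_C=3) = 12; EF_E = 12+14 = 26
ES_F = 6; EF_F = 6+5 = 11
ES_G = max(EF_A=12, EF_C=3) = 12; EF_G = 12+6 = 18
ES_H = max(EF_D=15, EF_E=26, EF_F=11, EF_G=18) = 26; EF_H = 26+11 = 37
Expected project duration μ = 37 weeks. Critical path: A → E → H.

Variance along critical path = 2.778 + 1.000 + 0.111 = 3.889; σ = √3.889 = 1.972 weeks.
Z = (40 − 37) / 1.972 = 1.521
P(T ≤ 40) = Φ(1.521) ≈ 0.936

0.936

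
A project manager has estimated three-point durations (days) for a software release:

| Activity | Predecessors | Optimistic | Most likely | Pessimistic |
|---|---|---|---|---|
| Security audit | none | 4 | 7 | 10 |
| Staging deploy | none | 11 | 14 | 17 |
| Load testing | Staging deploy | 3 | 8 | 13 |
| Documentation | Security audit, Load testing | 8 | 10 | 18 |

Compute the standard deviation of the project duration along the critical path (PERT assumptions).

te_Security audit = (4 + 4·7 + 10)/6 = 42/6 = 7; σ²_Security audit = ((10−4)/6)² = 1.000
te_Staging deploy = (11 + 4·14 + 17)/6 = 84/6 = 14; σ²_Staging deploy = ((17−11)/6)² = 1.000
te_Load testing = (3 + 4·8 + 13)/6 = 48/6 = 8; σ²_Load testing = ((13−3)/6)² = 2.778
te_Documentation = (8 + 4·10 + 18)/6 = 66/6 = 11; σ²_Documentation = ((18−8)/6)² = 2.778

Forward pass:
ES_Security audit = 0; EF_Security audit = 7
ES_Staging deploy = 0; EF_Staging deploy = 14
ES_Load testing = 14; EF_Load testing = 14+8 = 22
ES_Documentation = max(EF_Security audit=7, EF_Load testing=22) = 22; EF_Documentation = 22+11 = 33
Expected project duration μ = 33 days. Critical path: Staging deploy → Load testing → Documentation.

Variance along critical path = 1.000 + 2.778 + 2.778 = 6.556
σ = √6.556 = 2.560 days

2.56 days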